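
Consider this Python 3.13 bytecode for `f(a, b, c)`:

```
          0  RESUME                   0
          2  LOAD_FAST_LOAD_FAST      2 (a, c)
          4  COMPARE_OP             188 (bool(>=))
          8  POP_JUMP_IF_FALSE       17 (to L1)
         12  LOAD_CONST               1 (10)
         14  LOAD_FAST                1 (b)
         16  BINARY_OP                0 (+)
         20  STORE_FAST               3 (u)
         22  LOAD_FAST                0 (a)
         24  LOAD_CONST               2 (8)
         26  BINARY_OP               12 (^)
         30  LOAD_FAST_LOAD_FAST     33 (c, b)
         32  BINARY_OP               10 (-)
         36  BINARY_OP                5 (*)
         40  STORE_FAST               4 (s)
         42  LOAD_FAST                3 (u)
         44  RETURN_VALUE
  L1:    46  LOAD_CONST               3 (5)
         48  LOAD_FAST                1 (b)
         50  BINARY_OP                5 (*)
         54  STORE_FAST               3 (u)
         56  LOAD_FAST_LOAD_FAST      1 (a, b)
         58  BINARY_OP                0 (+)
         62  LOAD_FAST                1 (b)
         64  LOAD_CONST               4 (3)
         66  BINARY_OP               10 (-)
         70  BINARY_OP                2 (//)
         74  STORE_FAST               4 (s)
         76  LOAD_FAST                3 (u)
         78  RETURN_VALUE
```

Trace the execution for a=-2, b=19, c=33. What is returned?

95

LOAD_FAST_LOAD_FAST a,c → push -2,33. Stack: [-2, 33]
COMPARE_OP bool(>=) → -2 vs 33 = False. Stack: [False]
POP_JUMP_IF_FALSE → pop False; jump. Stack: []
LOAD_CONST → push 5. Stack: [5]
LOAD_FAST b → push 19. Stack: [5, 19]
BINARY_OP * → 5 * 19 = 95. Stack: [95]
STORE_FAST u → u=95. Stack: []
LOAD_FAST_LOAD_FAST a,b → push -2,19. Stack: [-2, 19]
BINARY_OP + → -2 + 19 = 17. Stack: [17]
LOAD_FAST b → push 19. Stack: [17, 19]
LOAD_CONST → push 3. Stack: [17, 19, 3]
BINARY_OP - → 19 - 3 = 16. Stack: [17, 16]
BINARY_OP // → 17 // 16 = 1. Stack: [1]
STORE_FAST s → s=1. Stack: []
LOAD_FAST u → push 95. Stack: [95]
RETURN_VALUE → return 95.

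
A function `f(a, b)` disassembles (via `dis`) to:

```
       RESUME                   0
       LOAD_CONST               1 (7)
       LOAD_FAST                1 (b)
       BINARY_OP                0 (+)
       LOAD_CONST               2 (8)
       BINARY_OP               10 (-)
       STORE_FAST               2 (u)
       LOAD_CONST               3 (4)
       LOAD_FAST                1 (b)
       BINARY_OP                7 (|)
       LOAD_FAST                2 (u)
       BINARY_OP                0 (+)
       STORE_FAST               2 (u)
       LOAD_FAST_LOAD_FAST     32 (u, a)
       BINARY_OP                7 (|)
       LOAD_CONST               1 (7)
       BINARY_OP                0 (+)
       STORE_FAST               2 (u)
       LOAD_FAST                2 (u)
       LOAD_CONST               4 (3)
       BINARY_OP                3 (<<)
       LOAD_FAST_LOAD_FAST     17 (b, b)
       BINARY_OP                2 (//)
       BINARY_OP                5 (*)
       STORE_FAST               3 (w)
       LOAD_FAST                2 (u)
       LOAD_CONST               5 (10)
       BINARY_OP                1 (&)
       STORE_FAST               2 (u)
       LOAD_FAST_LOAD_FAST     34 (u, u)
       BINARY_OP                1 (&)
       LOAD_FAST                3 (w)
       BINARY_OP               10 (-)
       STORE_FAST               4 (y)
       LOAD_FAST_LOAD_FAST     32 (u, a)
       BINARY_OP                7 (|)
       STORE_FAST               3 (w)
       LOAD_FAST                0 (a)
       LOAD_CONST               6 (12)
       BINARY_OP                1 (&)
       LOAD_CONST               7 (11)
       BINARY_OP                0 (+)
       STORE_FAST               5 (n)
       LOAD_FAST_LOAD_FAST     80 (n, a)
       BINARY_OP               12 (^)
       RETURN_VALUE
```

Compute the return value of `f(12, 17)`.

LOAD_CONST → push 7. Stack: [7]
LOAD_FAST b → push 17. Stack: [7, 17]
BINARY_OP + → 7 + 17 = 24. Stack: [24]
LOAD_CONST → push 8. Stack: [24, 8]
BINARY_OP - → 24 - 8 = 16. Stack: [16]
STORE_FAST u → u=16. Stack: []
LOAD_CONST → push 4. Stack: [4]
LOAD_FAST b → push 17. Stack: [4, 17]
BINARY_OP | → 4 | 17 = 21. Stack: [21]
LOAD_FAST u → push 16. Stack: [21, 16]
BINARY_OP + → 21 + 16 = 37. Stack: [37]
STORE_FAST u → u=37. Stack: []
LOAD_FAST_LOAD_FAST u,a → push 37,12. Stack: [37, 12]
BINARY_OP | → 37 | 12 = 45. Stack: [45]
LOAD_CONST → push 7. Stack: [45, 7]
BINARY_OP + → 45 + 7 = 52. Stack: [52]
STORE_FAST u → u=52. Stack: []
LOAD_FAST u → push 52. Stack: [52]
LOAD_CONST → push 3. Stack: [52, 3]
BINARY_OP << → 52 << 3 = 416. Stack: [416]
LOAD_FAST_LOAD_FAST b,b → push 17,17. Stack: [416, 17, 17]
BINARY_OP // → 17 // 17 = 1. Stack: [416, 1]
BINARY_OP * → 416 * 1 = 416. Stack: [416]
STORE_FAST w → w=416. Stack: []
LOAD_FAST u → push 52. Stack: [52]
LOAD_CONST → push 10. Stack: [52, 10]
BINARY_OP & → 52 & 10 = 0. Stack: [0]
STORE_FAST u → u=0. Stack: []
LOAD_FAST_LOAD_FAST u,u → push 0,0. Stack: [0, 0]
BINARY_OP & → 0 & 0 = 0. Stack: [0]
LOAD_FAST w → push 416. Stack: [0, 416]
BINARY_OP - → 0 - 416 = -416. Stack: [-416]
STORE_FAST y → y=-416. Stack: []
LOAD_FAST_LOAD_FAST u,a → push 0,12. Stack: [0, 12]
BINARY_OP | → 0 | 12 = 12. Stack: [12]
STORE_FAST w → w=12. Stack: []
LOAD_FAST a → push 12. Stack: [12]
LOAD_CONST → push 12. Stack: [12, 12]
BINARY_OP & → 12 & 12 = 12. Stack: [12]
LOAD_CONST → push 11. Stack: [12, 11]
BINARY_OP + → 12 + 11 = 23. Stack: [23]
STORE_FAST n → n=23. Stack: []
LOAD_FAST_LOAD_FAST n,a → push 23,12. Stack: [23, 12]
BINARY_OP ^ → 23 ^ 12 = 27. Stack: [27]
RETURN_VALUE → return 27.

27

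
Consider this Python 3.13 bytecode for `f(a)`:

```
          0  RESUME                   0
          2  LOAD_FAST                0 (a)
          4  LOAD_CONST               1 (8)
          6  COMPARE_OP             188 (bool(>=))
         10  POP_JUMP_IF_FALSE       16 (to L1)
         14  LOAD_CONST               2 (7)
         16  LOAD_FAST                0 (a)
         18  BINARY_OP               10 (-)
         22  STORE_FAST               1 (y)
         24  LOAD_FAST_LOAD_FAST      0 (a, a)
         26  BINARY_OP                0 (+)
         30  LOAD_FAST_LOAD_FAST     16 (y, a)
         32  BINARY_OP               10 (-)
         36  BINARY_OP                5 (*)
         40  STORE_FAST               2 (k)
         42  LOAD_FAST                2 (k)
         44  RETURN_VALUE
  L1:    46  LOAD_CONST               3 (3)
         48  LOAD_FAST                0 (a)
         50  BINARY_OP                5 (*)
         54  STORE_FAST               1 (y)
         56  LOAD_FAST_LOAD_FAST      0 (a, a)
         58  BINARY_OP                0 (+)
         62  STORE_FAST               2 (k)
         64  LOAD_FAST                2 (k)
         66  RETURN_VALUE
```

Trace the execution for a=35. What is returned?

LOAD_FAST a → push 35. Stack: [35]
LOAD_CONST → push 8. Stack: [35, 8]
COMPARE_OP bool(>=) → 35 vs 8 = True. Stack: [True]
POP_JUMP_IF_FALSE → pop True; no jump. Stack: []
LOAD_CONST → push 7. Stack: [7]
LOAD_FAST a → push 35. Stack: [7, 35]
BINARY_OP - → 7 - 35 = -28. Stack: [-28]
STORE_FAST y → y=-28. Stack: []
LOAD_FAST_LOAD_FAST a,a → push 35,35. Stack: [35, 35]
BINARY_OP + → 35 + 35 = 70. Stack: [70]
LOAD_FAST_LOAD_FAST y,a → push -28,35. Stack: [70, -28, 35]
BINARY_OP - → -28 - 35 = -63. Stack: [70, -63]
BINARY_OP * → 70 * -63 = -4410. Stack: [-4410]
STORE_FAST k → k=-4410. Stack: []
LOAD_FAST k → push -4410. Stack: [-4410]
RETURN_VALUE → return -4410.

-4410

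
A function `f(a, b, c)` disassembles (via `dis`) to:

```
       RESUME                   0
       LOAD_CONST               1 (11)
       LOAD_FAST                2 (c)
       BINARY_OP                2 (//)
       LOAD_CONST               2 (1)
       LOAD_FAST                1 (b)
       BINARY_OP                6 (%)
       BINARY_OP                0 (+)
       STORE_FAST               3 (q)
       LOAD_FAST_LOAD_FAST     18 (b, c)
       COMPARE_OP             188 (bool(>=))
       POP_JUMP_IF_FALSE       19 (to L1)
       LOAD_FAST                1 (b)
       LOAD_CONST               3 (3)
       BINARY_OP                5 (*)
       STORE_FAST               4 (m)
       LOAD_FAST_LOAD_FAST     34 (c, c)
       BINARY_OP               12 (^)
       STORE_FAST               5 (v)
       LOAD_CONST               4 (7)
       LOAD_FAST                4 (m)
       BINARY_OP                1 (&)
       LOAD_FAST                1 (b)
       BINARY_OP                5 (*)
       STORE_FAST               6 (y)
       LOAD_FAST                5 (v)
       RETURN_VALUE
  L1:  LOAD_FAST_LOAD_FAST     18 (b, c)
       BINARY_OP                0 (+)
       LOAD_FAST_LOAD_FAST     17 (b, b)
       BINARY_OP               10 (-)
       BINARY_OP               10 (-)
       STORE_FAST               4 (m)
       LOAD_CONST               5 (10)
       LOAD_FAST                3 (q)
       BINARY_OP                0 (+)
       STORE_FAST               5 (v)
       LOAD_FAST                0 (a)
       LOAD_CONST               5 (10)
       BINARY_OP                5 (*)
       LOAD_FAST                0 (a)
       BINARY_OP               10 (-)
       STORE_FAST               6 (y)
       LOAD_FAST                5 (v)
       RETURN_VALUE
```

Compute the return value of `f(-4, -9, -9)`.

LOAD_CONST → push 11. Stack: [11]
LOAD_FAST c → push -9. Stack: [11, -9]
BINARY_OP // → 11 // -9 = -2. Stack: [-2]
LOAD_CONST → push 1. Stack: [-2, 1]
LOAD_FAST b → push -9. Stack: [-2, 1, -9]
BINARY_OP % → 1 % -9 = -8. Stack: [-2, -8]
BINARY_OP + → -2 + -8 = -10. Stack: [-10]
STORE_FAST q → q=-10. Stack: []
LOAD_FAST_LOAD_FAST b,c → push -9,-9. Stack: [-9, -9]
COMPARE_OP bool(>=) → -9 vs -9 = True. Stack: [True]
POP_JUMP_IF_FALSE → pop True; no jump. Stack: []
LOAD_FAST b → push -9. Stack: [-9]
LOAD_CONST → push 3. Stack: [-9, 3]
BINARY_OP * → -9 * 3 = -27. Stack: [-27]
STORE_FAST m → m=-27. Stack: []
LOAD_FAST_LOAD_FAST c,c → push -9,-9. Stack: [-9, -9]
BINARY_OP ^ → -9 ^ -9 = 0. Stack: [0]
STORE_FAST v → v=0. Stack: []
LOAD_CONST → push 7. Stack: [7]
LOAD_FAST m → push -27. Stack: [7, -27]
BINARY_OP & → 7 & -27 = 5. Stack: [5]
LOAD_FAST b → push -9. Stack: [5, -9]
BINARY_OP * → 5 * -9 = -45. Stack: [-45]
STORE_FAST y → y=-45. Stack: []
LOAD_FAST v → push 0. Stack: [0]
RETURN_VALUE → return 0.

0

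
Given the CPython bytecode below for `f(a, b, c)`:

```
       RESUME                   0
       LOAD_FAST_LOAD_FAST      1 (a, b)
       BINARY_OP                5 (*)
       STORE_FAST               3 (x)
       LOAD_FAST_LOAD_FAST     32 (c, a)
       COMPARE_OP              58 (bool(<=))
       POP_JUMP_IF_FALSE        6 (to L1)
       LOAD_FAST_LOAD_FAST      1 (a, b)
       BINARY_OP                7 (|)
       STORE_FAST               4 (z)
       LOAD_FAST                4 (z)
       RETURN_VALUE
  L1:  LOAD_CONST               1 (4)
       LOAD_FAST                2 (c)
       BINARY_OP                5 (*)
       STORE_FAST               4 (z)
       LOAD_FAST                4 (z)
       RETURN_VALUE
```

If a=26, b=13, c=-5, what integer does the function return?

LOAD_FAST_LOAD_FAST a,b → push 26,13. Stack: [26, 13]
BINARY_OP * → 26 * 13 = 338. Stack: [338]
STORE_FAST x → x=338. Stack: []
LOAD_FAST_LOAD_FAST c,a → push -5,26. Stack: [-5, 26]
COMPARE_OP bool(<=) → -5 vs 26 = True. Stack: [True]
POP_JUMP_IF_FALSE → pop True; no jump. Stack: []
LOAD_FAST_LOAD_FAST a,b → push 26,13. Stack: [26, 13]
BINARY_OP | → 26 | 13 = 31. Stack: [31]
STORE_FAST z → z=31. Stack: []
LOAD_FAST z → push 31. Stack: [31]
RETURN_VALUE → return 31.

31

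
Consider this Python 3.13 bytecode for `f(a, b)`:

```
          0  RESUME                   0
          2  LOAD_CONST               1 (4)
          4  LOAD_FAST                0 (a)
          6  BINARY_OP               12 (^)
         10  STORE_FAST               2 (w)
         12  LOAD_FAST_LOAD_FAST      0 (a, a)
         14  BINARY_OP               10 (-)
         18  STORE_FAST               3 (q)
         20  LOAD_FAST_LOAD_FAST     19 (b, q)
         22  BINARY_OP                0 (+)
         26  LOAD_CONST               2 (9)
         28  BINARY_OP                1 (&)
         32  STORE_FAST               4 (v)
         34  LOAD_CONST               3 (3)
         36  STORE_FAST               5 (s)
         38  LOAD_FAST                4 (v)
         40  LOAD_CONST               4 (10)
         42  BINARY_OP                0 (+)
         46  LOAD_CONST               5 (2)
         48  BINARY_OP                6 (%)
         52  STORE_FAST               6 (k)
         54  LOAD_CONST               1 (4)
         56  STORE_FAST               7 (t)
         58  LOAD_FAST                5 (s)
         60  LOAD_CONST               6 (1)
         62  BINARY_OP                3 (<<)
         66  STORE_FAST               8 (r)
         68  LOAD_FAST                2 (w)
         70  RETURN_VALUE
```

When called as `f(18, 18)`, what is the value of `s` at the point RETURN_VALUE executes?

LOAD_CONST → push 4. Stack: [4]
LOAD_FAST a → push 18. Stack: [4, 18]
BINARY_OP ^ → 4 ^ 18 = 22. Stack: [22]
STORE_FAST w → w=22. Stack: []
LOAD_FAST_LOAD_FAST a,a → push 18,18. Stack: [18, 18]
BINARY_OP - → 18 - 18 = 0. Stack: [0]
STORE_FAST q → q=0. Stack: []
LOAD_FAST_LOAD_FAST b,q → push 18,0. Stack: [18, 0]
BINARY_OP + → 18 + 0 = 18. Stack: [18]
LOAD_CONST → push 9. Stack: [18, 9]
BINARY_OP & → 18 & 9 = 0. Stack: [0]
STORE_FAST v → v=0. Stack: []
LOAD_CONST → push 3. Stack: [3]
STORE_FAST s → s=3. Stack: []
LOAD_FAST v → push 0. Stack: [0]
LOAD_CONST → push 10. Stack: [0, 10]
BINARY_OP + → 0 + 10 = 10. Stack: [10]
LOAD_CONST → push 2. Stack: [10, 2]
BINARY_OP % → 10 % 2 = 0. Stack: [0]
STORE_FAST k → k=0. Stack: []
LOAD_CONST → push 4. Stack: [4]
STORE_FAST t → t=4. Stack: []
LOAD_FAST s → push 3. Stack: [3]
LOAD_CONST → push 1. Stack: [3, 1]
BINARY_OP << → 3 << 1 = 6. Stack: [6]
STORE_FAST r → r=6. Stack: []
LOAD_FAST w → push 22. Stack: [22]
RETURN_VALUE → return 22.

3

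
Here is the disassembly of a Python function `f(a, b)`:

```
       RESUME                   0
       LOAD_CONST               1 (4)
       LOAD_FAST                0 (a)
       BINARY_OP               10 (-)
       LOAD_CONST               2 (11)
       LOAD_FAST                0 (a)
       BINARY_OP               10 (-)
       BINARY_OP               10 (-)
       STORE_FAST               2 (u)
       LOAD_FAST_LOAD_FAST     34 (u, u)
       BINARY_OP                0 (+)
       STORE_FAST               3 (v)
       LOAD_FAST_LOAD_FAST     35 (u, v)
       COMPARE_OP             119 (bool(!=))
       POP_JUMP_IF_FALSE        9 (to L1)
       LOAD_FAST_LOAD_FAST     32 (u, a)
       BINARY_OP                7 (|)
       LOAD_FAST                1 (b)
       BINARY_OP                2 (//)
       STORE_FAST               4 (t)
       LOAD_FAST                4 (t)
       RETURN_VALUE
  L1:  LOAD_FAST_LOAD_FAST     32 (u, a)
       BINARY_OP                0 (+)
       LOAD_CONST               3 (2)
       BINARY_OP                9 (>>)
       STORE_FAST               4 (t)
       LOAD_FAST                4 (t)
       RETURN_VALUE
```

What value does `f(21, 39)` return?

-1

LOAD_CONST → push 4. Stack: [4]
LOAD_FAST a → push 21. Stack: [4, 21]
BINARY_OP - → 4 - 21 = -17. Stack: [-17]
LOAD_CONST → push 11. Stack: [-17, 11]
LOAD_FAST a → push 21. Stack: [-17, 11, 21]
BINARY_OP - → 11 - 21 = -10. Stack: [-17, -10]
BINARY_OP - → -17 - -10 = -7. Stack: [-7]
STORE_FAST u → u=-7. Stack: []
LOAD_FAST_LOAD_FAST u,u → push -7,-7. Stack: [-7, -7]
BINARY_OP + → -7 + -7 = -14. Stack: [-14]
STORE_FAST v → v=-14. Stack: []
LOAD_FAST_LOAD_FAST u,v → push -7,-14. Stack: [-7, -14]
COMPARE_OP bool(!=) → -7 vs -14 = True. Stack: [True]
POP_JUMP_IF_FALSE → pop True; no jump. Stack: []
LOAD_FAST_LOAD_FAST u,a → push -7,21. Stack: [-7, 21]
BINARY_OP | → -7 | 21 = -3. Stack: [-3]
LOAD_FAST b → push 39. Stack: [-3, 39]
BINARY_OP // → -3 // 39 = -1. Stack: [-1]
STORE_FAST t → t=-1. Stack: []
LOAD_FAST t → push -1. Stack: [-1]
RETURN_VALUE → return -1.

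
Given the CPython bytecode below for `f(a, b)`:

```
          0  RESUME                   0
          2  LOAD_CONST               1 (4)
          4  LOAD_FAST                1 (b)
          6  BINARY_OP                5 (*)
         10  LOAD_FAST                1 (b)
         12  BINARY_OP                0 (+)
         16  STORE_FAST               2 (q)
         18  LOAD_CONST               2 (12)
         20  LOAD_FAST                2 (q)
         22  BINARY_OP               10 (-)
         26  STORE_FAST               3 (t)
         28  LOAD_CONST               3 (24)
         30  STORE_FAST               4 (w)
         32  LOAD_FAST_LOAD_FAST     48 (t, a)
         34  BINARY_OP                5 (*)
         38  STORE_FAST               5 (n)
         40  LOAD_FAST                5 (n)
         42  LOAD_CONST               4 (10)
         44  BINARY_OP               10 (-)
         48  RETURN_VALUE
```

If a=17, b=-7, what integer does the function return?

789

LOAD_CONST → push 4. Stack: [4]
LOAD_FAST b → push -7. Stack: [4, -7]
BINARY_OP * → 4 * -7 = -28. Stack: [-28]
LOAD_FAST b → push -7. Stack: [-28, -7]
BINARY_OP + → -28 + -7 = -35. Stack: [-35]
STORE_FAST q → q=-35. Stack: []
LOAD_CONST → push 12. Stack: [12]
LOAD_FAST q → push -35. Stack: [12, -35]
BINARY_OP - → 12 - -35 = 47. Stack: [47]
STORE_FAST t → t=47. Stack: []
LOAD_CONST → push 24. Stack: [24]
STORE_FAST w → w=24. Stack: []
LOAD_FAST_LOAD_FAST t,a → push 47,17. Stack: [47, 17]
BINARY_OP * → 47 * 17 = 799. Stack: [799]
STORE_FAST n → n=799. Stack: []
LOAD_FAST n → push 799. Stack: [799]
LOAD_CONST → push 10. Stack: [799, 10]
BINARY_OP - → 799 - 10 = 789. Stack: [789]
RETURN_VALUE → return 789.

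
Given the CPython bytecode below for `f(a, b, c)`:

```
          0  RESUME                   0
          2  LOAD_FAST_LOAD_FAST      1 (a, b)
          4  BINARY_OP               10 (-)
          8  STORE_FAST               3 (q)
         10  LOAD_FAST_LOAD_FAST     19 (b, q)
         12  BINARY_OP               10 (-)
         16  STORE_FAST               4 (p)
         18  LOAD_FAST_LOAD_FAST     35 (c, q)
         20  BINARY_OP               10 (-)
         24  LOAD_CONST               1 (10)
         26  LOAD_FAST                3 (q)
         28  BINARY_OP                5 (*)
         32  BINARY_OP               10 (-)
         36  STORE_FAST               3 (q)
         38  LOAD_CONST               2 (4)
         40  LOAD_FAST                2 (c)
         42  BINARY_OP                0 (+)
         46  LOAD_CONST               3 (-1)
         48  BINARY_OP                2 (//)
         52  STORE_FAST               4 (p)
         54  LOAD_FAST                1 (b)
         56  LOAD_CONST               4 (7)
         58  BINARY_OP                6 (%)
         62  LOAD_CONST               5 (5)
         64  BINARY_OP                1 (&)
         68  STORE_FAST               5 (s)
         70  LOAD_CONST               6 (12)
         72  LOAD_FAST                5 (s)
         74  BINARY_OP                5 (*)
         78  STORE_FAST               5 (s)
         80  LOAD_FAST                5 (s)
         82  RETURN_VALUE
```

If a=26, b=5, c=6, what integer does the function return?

LOAD_FAST_LOAD_FAST a,b → push 26,5. Stack: [26, 5]
BINARY_OP - → 26 - 5 = 21. Stack: [21]
STORE_FAST q → q=21. Stack: []
LOAD_FAST_LOAD_FAST b,q → push 5,21. Stack: [5, 21]
BINARY_OP - → 5 - 21 = -16. Stack: [-16]
STORE_FAST p → p=-16. Stack: []
LOAD_FAST_LOAD_FAST c,q → push 6,21. Stack: [6, 21]
BINARY_OP - → 6 - 21 = -15. Stack: [-15]
LOAD_CONST → push 10. Stack: [-15, 10]
LOAD_FAST q → push 21. Stack: [-15, 10, 21]
BINARY_OP * → 10 * 21 = 210. Stack: [-15, 210]
BINARY_OP - → -15 - 210 = -225. Stack: [-225]
STORE_FAST q → q=-225. Stack: []
LOAD_CONST → push 4. Stack: [4]
LOAD_FAST c → push 6. Stack: [4, 6]
BINARY_OP + → 4 + 6 = 10. Stack: [10]
LOAD_CONST → push -1. Stack: [10, -1]
BINARY_OP // → 10 // -1 = -10. Stack: [-10]
STORE_FAST p → p=-10. Stack: []
LOAD_FAST b → push 5. Stack: [5]
LOAD_CONST → push 7. Stack: [5, 7]
BINARY_OP % → 5 % 7 = 5. Stack: [5]
LOAD_CONST → push 5. Stack: [5, 5]
BINARY_OP & → 5 & 5 = 5. Stack: [5]
STORE_FAST s → s=5. Stack: []
LOAD_CONST → push 12. Stack: [12]
LOAD_FAST s → push 5. Stack: [12, 5]
BINARY_OP * → 12 * 5 = 60. Stack: [60]
STORE_FAST s → s=60. Stack: []
LOAD_FAST s → push 60. Stack: [60]
RETURN_VALUE → return 60.

60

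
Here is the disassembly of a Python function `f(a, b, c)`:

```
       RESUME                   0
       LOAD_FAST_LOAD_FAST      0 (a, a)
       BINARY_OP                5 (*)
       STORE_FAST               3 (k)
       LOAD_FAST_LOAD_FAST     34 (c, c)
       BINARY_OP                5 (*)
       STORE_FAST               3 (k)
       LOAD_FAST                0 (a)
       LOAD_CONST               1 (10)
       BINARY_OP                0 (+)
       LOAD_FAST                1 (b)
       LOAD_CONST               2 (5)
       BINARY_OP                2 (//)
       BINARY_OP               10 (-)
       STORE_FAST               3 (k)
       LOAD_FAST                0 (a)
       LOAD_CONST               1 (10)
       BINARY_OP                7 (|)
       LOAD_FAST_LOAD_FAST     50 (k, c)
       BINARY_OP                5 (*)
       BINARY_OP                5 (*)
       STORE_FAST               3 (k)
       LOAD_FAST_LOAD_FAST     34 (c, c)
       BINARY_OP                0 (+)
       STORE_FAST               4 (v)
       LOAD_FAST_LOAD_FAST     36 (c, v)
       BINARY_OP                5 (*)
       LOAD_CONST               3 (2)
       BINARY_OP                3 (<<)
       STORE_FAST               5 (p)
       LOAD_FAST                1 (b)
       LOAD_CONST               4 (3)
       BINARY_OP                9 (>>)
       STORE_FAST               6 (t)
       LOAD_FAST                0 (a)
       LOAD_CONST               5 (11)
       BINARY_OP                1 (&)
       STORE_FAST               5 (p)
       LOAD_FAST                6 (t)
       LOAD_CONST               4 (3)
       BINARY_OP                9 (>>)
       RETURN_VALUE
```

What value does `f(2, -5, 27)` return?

-1

LOAD_FAST_LOAD_FAST a,a → push 2,2. Stack: [2, 2]
BINARY_OP * → 2 * 2 = 4. Stack: [4]
STORE_FAST k → k=4. Stack: []
LOAD_FAST_LOAD_FAST c,c → push 27,27. Stack: [27, 27]
BINARY_OP * → 27 * 27 = 729. Stack: [729]
STORE_FAST k → k=729. Stack: []
LOAD_FAST a → push 2. Stack: [2]
LOAD_CONST → push 10. Stack: [2, 10]
BINARY_OP + → 2 + 10 = 12. Stack: [12]
LOAD_FAST b → push -5. Stack: [12, -5]
LOAD_CONST → push 5. Stack: [12, -5, 5]
BINARY_OP // → -5 // 5 = -1. Stack: [12, -1]
BINARY_OP - → 12 - -1 = 13. Stack: [13]
STORE_FAST k → k=13. Stack: []
LOAD_FAST a → push 2. Stack: [2]
LOAD_CONST → push 10. Stack: [2, 10]
BINARY_OP | → 2 | 10 = 10. Stack: [10]
LOAD_FAST_LOAD_FAST k,c → push 13,27. Stack: [10, 13, 27]
BINARY_OP * → 13 * 27 = 351. Stack: [10, 351]
BINARY_OP * → 10 * 351 = 3510. Stack: [3510]
STORE_FAST k → k=3510. Stack: []
LOAD_FAST_LOAD_FAST c,c → push 27,27. Stack: [27, 27]
BINARY_OP + → 27 + 27 = 54. Stack: [54]
STORE_FAST v → v=54. Stack: []
LOAD_FAST_LOAD_FAST c,v → push 27,54. Stack: [27, 54]
BINARY_OP * → 27 * 54 = 1458. Stack: [1458]
LOAD_CONST → push 2. Stack: [1458, 2]
BINARY_OP << → 1458 << 2 = 5832. Stack: [5832]
STORE_FAST p → p=5832. Stack: []
LOAD_FAST b → push -5. Stack: [-5]
LOAD_CONST → push 3. Stack: [-5, 3]
BINARY_OP >> → -5 >> 3 = -1. Stack: [-1]
STORE_FAST t → t=-1. Stack: []
LOAD_FAST a → push 2. Stack: [2]
LOAD_CONST → push 11. Stack: [2, 11]
BINARY_OP & → 2 & 11 = 2. Stack: [2]
STORE_FAST p → p=2. Stack: []
LOAD_FAST t → push -1. Stack: [-1]
LOAD_CONST → push 3. Stack: [-1, 3]
BINARY_OP >> → -1 >> 3 = -1. Stack: [-1]
RETURN_VALUE → return -1.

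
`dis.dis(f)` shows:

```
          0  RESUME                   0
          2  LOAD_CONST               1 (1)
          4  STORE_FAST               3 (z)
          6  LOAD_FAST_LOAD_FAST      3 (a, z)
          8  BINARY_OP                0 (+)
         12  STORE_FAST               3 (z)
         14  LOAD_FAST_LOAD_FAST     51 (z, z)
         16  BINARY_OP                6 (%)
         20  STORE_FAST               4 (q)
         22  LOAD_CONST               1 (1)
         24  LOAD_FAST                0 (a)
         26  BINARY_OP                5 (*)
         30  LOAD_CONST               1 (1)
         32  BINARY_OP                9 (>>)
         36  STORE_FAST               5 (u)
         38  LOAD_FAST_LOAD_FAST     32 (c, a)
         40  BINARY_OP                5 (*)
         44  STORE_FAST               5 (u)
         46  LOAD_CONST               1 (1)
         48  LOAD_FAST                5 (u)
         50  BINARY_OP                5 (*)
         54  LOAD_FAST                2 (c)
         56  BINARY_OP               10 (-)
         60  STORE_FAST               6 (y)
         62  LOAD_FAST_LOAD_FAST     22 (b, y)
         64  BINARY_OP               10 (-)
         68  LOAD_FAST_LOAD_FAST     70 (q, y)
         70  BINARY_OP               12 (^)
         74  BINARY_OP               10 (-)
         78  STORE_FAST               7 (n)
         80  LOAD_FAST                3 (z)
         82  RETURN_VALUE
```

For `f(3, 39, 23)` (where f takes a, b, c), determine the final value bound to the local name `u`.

LOAD_CONST → push 1. Stack: [1]
STORE_FAST z → z=1. Stack: []
LOAD_FAST_LOAD_FAST a,z → push 3,1. Stack: [3, 1]
BINARY_OP + → 3 + 1 = 4. Stack: [4]
STORE_FAST z → z=4. Stack: []
LOAD_FAST_LOAD_FAST z,z → push 4,4. Stack: [4, 4]
BINARY_OP % → 4 % 4 = 0. Stack: [0]
STORE_FAST q → q=0. Stack: []
LOAD_CONST → push 1. Stack: [1]
LOAD_FAST a → push 3. Stack: [1, 3]
BINARY_OP * → 1 * 3 = 3. Stack: [3]
LOAD_CONST → push 1. Stack: [3, 1]
BINARY_OP >> → 3 >> 1 = 1. Stack: [1]
STORE_FAST u → u=1. Stack: []
LOAD_FAST_LOAD_FAST c,a → push 23,3. Stack: [23, 3]
BINARY_OP * → 23 * 3 = 69. Stack: [69]
STORE_FAST u → u=69. Stack: []
LOAD_CONST → push 1. Stack: [1]
LOAD_FAST u → push 69. Stack: [1, 69]
BINARY_OP * → 1 * 69 = 69. Stack: [69]
LOAD_FAST c → push 23. Stack: [69, 23]
BINARY_OP - → 69 - 23 = 46. Stack: [46]
STORE_FAST y → y=46. Stack: []
LOAD_FAST_LOAD_FAST b,y → push 39,46. Stack: [39, 46]
BINARY_OP - → 39 - 46 = -7. Stack: [-7]
LOAD_FAST_LOAD_FAST q,y → push 0,46. Stack: [-7, 0, 46]
BINARY_OP ^ → 0 ^ 46 = 46. Stack: [-7, 46]
BINARY_OP - → -7 - 46 = -53. Stack: [-53]
STORE_FAST n → n=-53. Stack: []
LOAD_FAST z → push 4. Stack: [4]
RETURN_VALUE → return 4.

69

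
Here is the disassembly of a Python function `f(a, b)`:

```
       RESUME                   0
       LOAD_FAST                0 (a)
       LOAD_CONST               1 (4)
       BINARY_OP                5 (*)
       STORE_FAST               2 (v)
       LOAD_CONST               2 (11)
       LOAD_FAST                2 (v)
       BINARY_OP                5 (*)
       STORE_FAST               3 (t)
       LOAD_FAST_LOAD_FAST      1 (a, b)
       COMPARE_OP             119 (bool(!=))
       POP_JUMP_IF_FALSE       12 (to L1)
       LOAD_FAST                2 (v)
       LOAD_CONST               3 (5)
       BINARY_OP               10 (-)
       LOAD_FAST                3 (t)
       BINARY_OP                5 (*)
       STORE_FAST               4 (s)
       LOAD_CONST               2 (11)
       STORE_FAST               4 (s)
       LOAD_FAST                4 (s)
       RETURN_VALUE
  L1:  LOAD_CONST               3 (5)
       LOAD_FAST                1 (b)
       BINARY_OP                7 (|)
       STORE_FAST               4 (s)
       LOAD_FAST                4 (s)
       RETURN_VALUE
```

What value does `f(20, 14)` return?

11

LOAD_FAST a → push 20. Stack: [20]
LOAD_CONST → push 4. Stack: [20, 4]
BINARY_OP * → 20 * 4 = 80. Stack: [80]
STORE_FAST v → v=80. Stack: []
LOAD_CONST → push 11. Stack: [11]
LOAD_FAST v → push 80. Stack: [11, 80]
BINARY_OP * → 11 * 80 = 880. Stack: [880]
STORE_FAST t → t=880. Stack: []
LOAD_FAST_LOAD_FAST a,b → push 20,14. Stack: [20, 14]
COMPARE_OP bool(!=) → 20 vs 14 = True. Stack: [True]
POP_JUMP_IF_FALSE → pop True; no jump. Stack: []
LOAD_FAST v → push 80. Stack: [80]
LOAD_CONST → push 5. Stack: [80, 5]
BINARY_OP - → 80 - 5 = 75. Stack: [75]
LOAD_FAST t → push 880. Stack: [75, 880]
BINARY_OP * → 75 * 880 = 66000. Stack: [66000]
STORE_FAST s → s=66000. Stack: []
LOAD_CONST → push 11. Stack: [11]
STORE_FAST s → s=11. Stack: []
LOAD_FAST s → push 11. Stack: [11]
RETURN_VALUE → return 11.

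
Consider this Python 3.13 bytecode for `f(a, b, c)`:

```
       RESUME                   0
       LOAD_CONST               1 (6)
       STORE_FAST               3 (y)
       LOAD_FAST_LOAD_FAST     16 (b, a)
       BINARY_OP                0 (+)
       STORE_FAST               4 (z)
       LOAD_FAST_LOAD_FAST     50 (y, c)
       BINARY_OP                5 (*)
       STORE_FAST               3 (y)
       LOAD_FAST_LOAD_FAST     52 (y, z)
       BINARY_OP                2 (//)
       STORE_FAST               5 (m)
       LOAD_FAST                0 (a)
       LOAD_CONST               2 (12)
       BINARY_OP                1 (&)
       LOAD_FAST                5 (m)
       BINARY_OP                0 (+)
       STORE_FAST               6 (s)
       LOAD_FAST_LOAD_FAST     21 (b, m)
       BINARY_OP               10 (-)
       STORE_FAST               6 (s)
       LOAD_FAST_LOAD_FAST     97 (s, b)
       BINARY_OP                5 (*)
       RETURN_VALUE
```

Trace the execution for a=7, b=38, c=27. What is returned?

1330

LOAD_CONST → push 6. Stack: [6]
STORE_FAST y → y=6. Stack: []
LOAD_FAST_LOAD_FAST b,a → push 38,7. Stack: [38, 7]
BINARY_OP + → 38 + 7 = 45. Stack: [45]
STORE_FAST z → z=45. Stack: []
LOAD_FAST_LOAD_FAST y,c → push 6,27. Stack: [6, 27]
BINARY_OP * → 6 * 27 = 162. Stack: [162]
STORE_FAST y → y=162. Stack: []
LOAD_FAST_LOAD_FAST y,z → push 162,45. Stack: [162, 45]
BINARY_OP // → 162 // 45 = 3. Stack: [3]
STORE_FAST m → m=3. Stack: []
LOAD_FAST a → push 7. Stack: [7]
LOAD_CONST → push 12. Stack: [7, 12]
BINARY_OP & → 7 & 12 = 4. Stack: [4]
LOAD_FAST m → push 3. Stack: [4, 3]
BINARY_OP + → 4 + 3 = 7. Stack: [7]
STORE_FAST s → s=7. Stack: []
LOAD_FAST_LOAD_FAST b,m → push 38,3. Stack: [38, 3]
BINARY_OP - → 38 - 3 = 35. Stack: [35]
STORE_FAST s → s=35. Stack: []
LOAD_FAST_LOAD_FAST s,b → push 35,38. Stack: [35, 38]
BINARY_OP * → 35 * 38 = 1330. Stack: [1330]
RETURN_VALUE → return 1330.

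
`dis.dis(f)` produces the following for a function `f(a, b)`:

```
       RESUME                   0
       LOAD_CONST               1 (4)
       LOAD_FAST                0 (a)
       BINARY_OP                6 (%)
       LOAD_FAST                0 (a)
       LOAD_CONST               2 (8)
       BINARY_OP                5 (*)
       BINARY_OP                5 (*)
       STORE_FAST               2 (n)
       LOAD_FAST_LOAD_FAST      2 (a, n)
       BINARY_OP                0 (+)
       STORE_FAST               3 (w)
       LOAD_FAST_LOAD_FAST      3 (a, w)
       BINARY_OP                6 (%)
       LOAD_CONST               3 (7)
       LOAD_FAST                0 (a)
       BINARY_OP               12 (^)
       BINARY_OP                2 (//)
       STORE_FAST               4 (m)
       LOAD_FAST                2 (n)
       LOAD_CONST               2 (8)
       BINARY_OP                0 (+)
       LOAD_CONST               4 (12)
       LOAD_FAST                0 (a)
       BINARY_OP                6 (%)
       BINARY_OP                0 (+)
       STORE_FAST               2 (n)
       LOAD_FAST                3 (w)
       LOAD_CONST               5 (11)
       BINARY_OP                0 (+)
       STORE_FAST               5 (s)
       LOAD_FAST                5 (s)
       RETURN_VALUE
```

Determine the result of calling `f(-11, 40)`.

616

LOAD_CONST → push 4. Stack: [4]
LOAD_FAST a → push -11. Stack: [4, -11]
BINARY_OP % → 4 % -11 = -7. Stack: [-7]
LOAD_FAST a → push -11. Stack: [-7, -11]
LOAD_CONST → push 8. Stack: [-7, -11, 8]
BINARY_OP * → -11 * 8 = -88. Stack: [-7, -88]
BINARY_OP * → -7 * -88 = 616. Stack: [616]
STORE_FAST n → n=616. Stack: []
LOAD_FAST_LOAD_FAST a,n → push -11,616. Stack: [-11, 616]
BINARY_OP + → -11 + 616 = 605. Stack: [605]
STORE_FAST w → w=605. Stack: []
LOAD_FAST_LOAD_FAST a,w → push -11,605. Stack: [-11, 605]
BINARY_OP % → -11 % 605 = 594. Stack: [594]
LOAD_CONST → push 7. Stack: [594, 7]
LOAD_FAST a → push -11. Stack: [594, 7, -11]
BINARY_OP ^ → 7 ^ -11 = -14. Stack: [594, -14]
BINARY_OP // → 594 // -14 = -43. Stack: [-43]
STORE_FAST m → m=-43. Stack: []
LOAD_FAST n → push 616. Stack: [616]
LOAD_CONST → push 8. Stack: [616, 8]
BINARY_OP + → 616 + 8 = 624. Stack: [624]
LOAD_CONST → push 12. Stack: [624, 12]
LOAD_FAST a → push -11. Stack: [624, 12, -11]
BINARY_OP % → 12 % -11 = -10. Stack: [624, -10]
BINARY_OP + → 624 + -10 = 614. Stack: [614]
STORE_FAST n → n=614. Stack: []
LOAD_FAST w → push 605. Stack: [605]
LOAD_CONST → push 11. Stack: [605, 11]
BINARY_OP + → 605 + 11 = 616. Stack: [616]
STORE_FAST s → s=616. Stack: []
LOAD_FAST s → push 616. Stack: [616]
RETURN_VALUE → return 616.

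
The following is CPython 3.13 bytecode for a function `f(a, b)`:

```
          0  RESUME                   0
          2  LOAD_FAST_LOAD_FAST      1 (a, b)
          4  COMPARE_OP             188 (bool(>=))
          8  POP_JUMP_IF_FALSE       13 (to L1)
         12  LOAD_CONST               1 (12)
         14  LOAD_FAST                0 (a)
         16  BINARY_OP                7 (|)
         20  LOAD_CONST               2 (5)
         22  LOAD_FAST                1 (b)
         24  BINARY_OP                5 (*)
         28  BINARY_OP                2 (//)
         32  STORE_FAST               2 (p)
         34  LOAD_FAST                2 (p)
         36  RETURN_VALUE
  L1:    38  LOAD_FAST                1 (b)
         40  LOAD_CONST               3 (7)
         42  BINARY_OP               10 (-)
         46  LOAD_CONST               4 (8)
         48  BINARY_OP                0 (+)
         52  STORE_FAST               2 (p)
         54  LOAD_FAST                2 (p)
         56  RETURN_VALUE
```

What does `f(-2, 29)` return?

LOAD_FAST_LOAD_FAST a,b → push -2,29. Stack: [-2, 29]
COMPARE_OP bool(>=) → -2 vs 29 = False. Stack: [False]
POP_JUMP_IF_FALSE → pop False; jump. Stack: []
LOAD_FAST b → push 29. Stack: [29]
LOAD_CONST → push 7. Stack: [29, 7]
BINARY_OP - → 29 - 7 = 22. Stack: [22]
LOAD_CONST → push 8. Stack: [22, 8]
BINARY_OP + → 22 + 8 = 30. Stack: [30]
STORE_FAST p → p=30. Stack: []
LOAD_FAST p → push 30. Stack: [30]
RETURN_VALUE → return 30.

30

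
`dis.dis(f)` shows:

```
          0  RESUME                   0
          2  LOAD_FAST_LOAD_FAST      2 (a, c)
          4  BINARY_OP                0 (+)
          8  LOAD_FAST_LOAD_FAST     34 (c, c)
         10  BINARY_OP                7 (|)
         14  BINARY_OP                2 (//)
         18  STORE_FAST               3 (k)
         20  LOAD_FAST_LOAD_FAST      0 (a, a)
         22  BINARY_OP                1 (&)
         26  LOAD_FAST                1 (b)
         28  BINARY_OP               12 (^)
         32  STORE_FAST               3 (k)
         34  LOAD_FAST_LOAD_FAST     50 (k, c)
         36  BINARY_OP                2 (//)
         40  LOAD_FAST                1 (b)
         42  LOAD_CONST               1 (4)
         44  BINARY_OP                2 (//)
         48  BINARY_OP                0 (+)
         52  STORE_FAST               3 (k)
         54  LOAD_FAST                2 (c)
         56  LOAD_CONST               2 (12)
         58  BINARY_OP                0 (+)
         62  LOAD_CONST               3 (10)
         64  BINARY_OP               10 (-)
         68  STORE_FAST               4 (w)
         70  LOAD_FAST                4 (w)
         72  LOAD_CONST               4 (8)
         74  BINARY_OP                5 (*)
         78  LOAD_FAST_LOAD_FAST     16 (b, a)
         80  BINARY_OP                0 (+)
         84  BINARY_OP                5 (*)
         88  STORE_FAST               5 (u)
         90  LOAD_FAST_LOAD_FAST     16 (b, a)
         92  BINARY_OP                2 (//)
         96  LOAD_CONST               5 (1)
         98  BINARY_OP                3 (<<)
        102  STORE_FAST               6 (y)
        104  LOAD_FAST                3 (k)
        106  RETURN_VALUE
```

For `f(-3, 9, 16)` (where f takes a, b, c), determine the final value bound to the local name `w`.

18

LOAD_FAST_LOAD_FAST a,c → push -3,16. Stack: [-3, 16]
BINARY_OP + → -3 + 16 = 13. Stack: [13]
LOAD_FAST_LOAD_FAST c,c → push 16,16. Stack: [13, 16, 16]
BINARY_OP | → 16 | 16 = 16. Stack: [13, 16]
BINARY_OP // → 13 // 16 = 0. Stack: [0]
STORE_FAST k → k=0. Stack: []
LOAD_FAST_LOAD_FAST a,a → push -3,-3. Stack: [-3, -3]
BINARY_OP & → -3 & -3 = -3. Stack: [-3]
LOAD_FAST b → push 9. Stack: [-3, 9]
BINARY_OP ^ → -3 ^ 9 = -12. Stack: [-12]
STORE_FAST k → k=-12. Stack: []
LOAD_FAST_LOAD_FAST k,c → push -12,16. Stack: [-12, 16]
BINARY_OP // → -12 // 16 = -1. Stack: [-1]
LOAD_FAST b → push 9. Stack: [-1, 9]
LOAD_CONST → push 4. Stack: [-1, 9, 4]
BINARY_OP // → 9 // 4 = 2. Stack: [-1, 2]
BINARY_OP + → -1 + 2 = 1. Stack: [1]
STORE_FAST k → k=1. Stack: []
LOAD_FAST c → push 16. Stack: [16]
LOAD_CONST → push 12. Stack: [16, 12]
BINARY_OP + → 16 + 12 = 28. Stack: [28]
LOAD_CONST → push 10. Stack: [28, 10]
BINARY_OP - → 28 - 10 = 18. Stack: [18]
STORE_FAST w → w=18. Stack: []
LOAD_FAST w → push 18. Stack: [18]
LOAD_CONST → push 8. Stack: [18, 8]
BINARY_OP * → 18 * 8 = 144. Stack: [144]
LOAD_FAST_LOAD_FAST b,a → push 9,-3. Stack: [144, 9, -3]
BINARY_OP + → 9 + -3 = 6. Stack: [144, 6]
BINARY_OP * → 144 * 6 = 864. Stack: [864]
STORE_FAST u → u=864. Stack: []
LOAD_FAST_LOAD_FAST b,a → push 9,-3. Stack: [9, -3]
BINARY_OP // → 9 // -3 = -3. Stack: [-3]
LOAD_CONST → push 1. Stack: [-3, 1]
BINARY_OP << → -3 << 1 = -6. Stack: [-6]
STORE_FAST y → y=-6. Stack: []
LOAD_FAST k → push 1. Stack: [1]
RETURN_VALUE → return 1.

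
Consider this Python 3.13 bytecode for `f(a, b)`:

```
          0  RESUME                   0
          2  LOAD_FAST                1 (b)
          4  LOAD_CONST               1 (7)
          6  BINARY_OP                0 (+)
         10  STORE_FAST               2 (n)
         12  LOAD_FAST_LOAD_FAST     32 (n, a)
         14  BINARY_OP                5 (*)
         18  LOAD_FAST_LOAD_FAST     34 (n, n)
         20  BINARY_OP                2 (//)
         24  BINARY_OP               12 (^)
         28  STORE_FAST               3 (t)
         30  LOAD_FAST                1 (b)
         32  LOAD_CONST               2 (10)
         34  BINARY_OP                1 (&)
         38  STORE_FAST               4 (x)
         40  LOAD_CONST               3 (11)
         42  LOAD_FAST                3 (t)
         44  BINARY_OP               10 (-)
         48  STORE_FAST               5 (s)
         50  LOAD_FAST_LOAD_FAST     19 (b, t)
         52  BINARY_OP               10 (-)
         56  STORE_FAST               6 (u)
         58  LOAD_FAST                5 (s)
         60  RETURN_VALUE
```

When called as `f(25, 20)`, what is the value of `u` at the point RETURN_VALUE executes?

-654

LOAD_FAST b → push 20. Stack: [20]
LOAD_CONST → push 7. Stack: [20, 7]
BINARY_OP + → 20 + 7 = 27. Stack: [27]
STORE_FAST n → n=27. Stack: []
LOAD_FAST_LOAD_FAST n,a → push 27,25. Stack: [27, 25]
BINARY_OP * → 27 * 25 = 675. Stack: [675]
LOAD_FAST_LOAD_FAST n,n → push 27,27. Stack: [675, 27, 27]
BINARY_OP // → 27 // 27 = 1. Stack: [675, 1]
BINARY_OP ^ → 675 ^ 1 = 674. Stack: [674]
STORE_FAST t → t=674. Stack: []
LOAD_FAST b → push 20. Stack: [20]
LOAD_CONST → push 10. Stack: [20, 10]
BINARY_OP & → 20 & 10 = 0. Stack: [0]
STORE_FAST x → x=0. Stack: []
LOAD_CONST → push 11. Stack: [11]
LOAD_FAST t → push 674. Stack: [11, 674]
BINARY_OP - → 11 - 674 = -663. Stack: [-663]
STORE_FAST s → s=-663. Stack: []
LOAD_FAST_LOAD_FAST b,t → push 20,674. Stack: [20, 674]
BINARY_OP - → 20 - 674 = -654. Stack: [-654]
STORE_FAST u → u=-654. Stack: []
LOAD_FAST s → push -663. Stack: [-663]
RETURN_VALUE → return -663.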